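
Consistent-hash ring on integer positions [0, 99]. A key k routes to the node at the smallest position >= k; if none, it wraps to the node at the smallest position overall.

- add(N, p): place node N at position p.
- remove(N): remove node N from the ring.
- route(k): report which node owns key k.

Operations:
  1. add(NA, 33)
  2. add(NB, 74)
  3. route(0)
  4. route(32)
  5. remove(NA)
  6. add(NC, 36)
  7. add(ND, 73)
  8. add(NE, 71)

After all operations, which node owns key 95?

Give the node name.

Op 1: add NA@33 -> ring=[33:NA]
Op 2: add NB@74 -> ring=[33:NA,74:NB]
Op 3: route key 0: smallest pos >= 0 is 33 -> NA
Op 4: route key 32: smallest pos >= 32 is 33 -> NA
Op 5: remove NA -> ring=[74:NB]
Op 6: add NC@36 -> ring=[36:NC,74:NB]
Op 7: add ND@73 -> ring=[36:NC,73:ND,74:NB]
Op 8: add NE@71 -> ring=[36:NC,71:NE,73:ND,74:NB]
Final route key 95: none >= 95, wrap to smallest pos 36 -> NC

Answer: NC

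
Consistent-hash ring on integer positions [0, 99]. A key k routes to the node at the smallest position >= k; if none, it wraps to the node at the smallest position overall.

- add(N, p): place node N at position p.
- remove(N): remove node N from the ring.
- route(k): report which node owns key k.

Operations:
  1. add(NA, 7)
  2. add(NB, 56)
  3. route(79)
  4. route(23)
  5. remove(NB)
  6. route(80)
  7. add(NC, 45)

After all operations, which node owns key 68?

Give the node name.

Answer: NA

Derivation:
Op 1: add NA@7 -> ring=[7:NA]
Op 2: add NB@56 -> ring=[7:NA,56:NB]
Op 3: route key 79: none >= 79, wrap to smallest pos 7 -> NA
Op 4: route key 23: smallest pos >= 23 is 56 -> NB
Op 5: remove NB -> ring=[7:NA]
Op 6: route key 80: none >= 80, wrap to smallest pos 7 -> NA
Op 7: add NC@45 -> ring=[7:NA,45:NC]
Final route key 68: none >= 68, wrap to smallest pos 7 -> NA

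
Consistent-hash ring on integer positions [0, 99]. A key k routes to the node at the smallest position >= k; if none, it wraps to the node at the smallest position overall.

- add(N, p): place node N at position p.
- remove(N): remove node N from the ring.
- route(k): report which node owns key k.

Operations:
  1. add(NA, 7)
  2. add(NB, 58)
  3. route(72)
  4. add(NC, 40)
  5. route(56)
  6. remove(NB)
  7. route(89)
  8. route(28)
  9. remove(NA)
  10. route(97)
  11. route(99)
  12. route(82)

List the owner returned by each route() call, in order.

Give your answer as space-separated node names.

Answer: NA NB NA NC NC NC NC

Derivation:
Op 1: add NA@7 -> ring=[7:NA]
Op 2: add NB@58 -> ring=[7:NA,58:NB]
Op 3: route key 72: none >= 72, wrap to smallest pos 7 -> NA
Op 4: add NC@40 -> ring=[7:NA,40:NC,58:NB]
Op 5: route key 56: smallest pos >= 56 is 58 -> NB
Op 6: remove NB -> ring=[7:NA,40:NC]
Op 7: route key 89: none >= 89, wrap to smallest pos 7 -> NA
Op 8: route key 28: smallest pos >= 28 is 40 -> NC
Op 9: remove NA -> ring=[40:NC]
Op 10: route key 97: none >= 97, wrap to smallest pos 40 -> NC
Op 11: route key 99: none >= 99, wrap to smallest pos 40 -> NC
Op 12: route key 82: none >= 82, wrap to smallest pos 40 -> NC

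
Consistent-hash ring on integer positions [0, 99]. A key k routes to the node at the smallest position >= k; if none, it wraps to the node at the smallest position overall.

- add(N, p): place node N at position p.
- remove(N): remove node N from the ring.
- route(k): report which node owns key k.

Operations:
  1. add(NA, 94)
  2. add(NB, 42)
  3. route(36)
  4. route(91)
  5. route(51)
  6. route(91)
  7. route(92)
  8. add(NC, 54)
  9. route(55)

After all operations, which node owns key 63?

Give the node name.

Op 1: add NA@94 -> ring=[94:NA]
Op 2: add NB@42 -> ring=[42:NB,94:NA]
Op 3: route key 36: smallest pos >= 36 is 42 -> NB
Op 4: route key 91: smallest pos >= 91 is 94 -> NA
Op 5: route key 51: smallest pos >= 51 is 94 -> NA
Op 6: route key 91: smallest pos >= 91 is 94 -> NA
Op 7: route key 92: smallest pos >= 92 is 94 -> NA
Op 8: add NC@54 -> ring=[42:NB,54:NC,94:NA]
Op 9: route key 55: smallest pos >= 55 is 94 -> NA
Final route key 63: smallest pos >= 63 is 94 -> NA

Answer: NA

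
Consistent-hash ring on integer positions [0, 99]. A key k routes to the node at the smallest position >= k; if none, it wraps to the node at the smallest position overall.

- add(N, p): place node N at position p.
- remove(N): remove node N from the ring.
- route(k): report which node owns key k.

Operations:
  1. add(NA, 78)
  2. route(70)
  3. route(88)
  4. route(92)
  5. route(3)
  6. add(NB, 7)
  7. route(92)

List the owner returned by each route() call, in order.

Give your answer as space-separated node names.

Answer: NA NA NA NA NB

Derivation:
Op 1: add NA@78 -> ring=[78:NA]
Op 2: route key 70: smallest pos >= 70 is 78 -> NA
Op 3: route key 88: none >= 88, wrap to smallest pos 78 -> NA
Op 4: route key 92: none >= 92, wrap to smallest pos 78 -> NA
Op 5: route key 3: smallest pos >= 3 is 78 -> NA
Op 6: add NB@7 -> ring=[7:NB,78:NA]
Op 7: route key 92: none >= 92, wrap to smallest pos 7 -> NB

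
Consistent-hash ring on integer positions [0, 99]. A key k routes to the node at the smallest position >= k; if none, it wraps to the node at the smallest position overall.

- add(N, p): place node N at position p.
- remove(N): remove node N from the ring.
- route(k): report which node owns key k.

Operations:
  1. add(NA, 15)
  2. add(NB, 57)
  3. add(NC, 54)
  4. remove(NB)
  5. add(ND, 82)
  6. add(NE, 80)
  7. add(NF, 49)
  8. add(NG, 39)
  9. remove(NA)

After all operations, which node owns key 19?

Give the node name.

Op 1: add NA@15 -> ring=[15:NA]
Op 2: add NB@57 -> ring=[15:NA,57:NB]
Op 3: add NC@54 -> ring=[15:NA,54:NC,57:NB]
Op 4: remove NB -> ring=[15:NA,54:NC]
Op 5: add ND@82 -> ring=[15:NA,54:NC,82:ND]
Op 6: add NE@80 -> ring=[15:NA,54:NC,80:NE,82:ND]
Op 7: add NF@49 -> ring=[15:NA,49:NF,54:NC,80:NE,82:ND]
Op 8: add NG@39 -> ring=[15:NA,39:NG,49:NF,54:NC,80:NE,82:ND]
Op 9: remove NA -> ring=[39:NG,49:NF,54:NC,80:NE,82:ND]
Final route key 19: smallest pos >= 19 is 39 -> NG

Answer: NG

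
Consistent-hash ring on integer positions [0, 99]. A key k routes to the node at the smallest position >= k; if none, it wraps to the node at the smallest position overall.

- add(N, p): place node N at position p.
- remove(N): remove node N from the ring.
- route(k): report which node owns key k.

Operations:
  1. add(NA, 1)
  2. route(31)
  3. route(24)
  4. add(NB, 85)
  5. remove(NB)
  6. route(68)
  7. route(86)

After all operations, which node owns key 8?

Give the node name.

Op 1: add NA@1 -> ring=[1:NA]
Op 2: route key 31: none >= 31, wrap to smallest pos 1 -> NA
Op 3: route key 24: none >= 24, wrap to smallest pos 1 -> NA
Op 4: add NB@85 -> ring=[1:NA,85:NB]
Op 5: remove NB -> ring=[1:NA]
Op 6: route key 68: none >= 68, wrap to smallest pos 1 -> NA
Op 7: route key 86: none >= 86, wrap to smallest pos 1 -> NA
Final route key 8: none >= 8, wrap to smallest pos 1 -> NA

Answer: NA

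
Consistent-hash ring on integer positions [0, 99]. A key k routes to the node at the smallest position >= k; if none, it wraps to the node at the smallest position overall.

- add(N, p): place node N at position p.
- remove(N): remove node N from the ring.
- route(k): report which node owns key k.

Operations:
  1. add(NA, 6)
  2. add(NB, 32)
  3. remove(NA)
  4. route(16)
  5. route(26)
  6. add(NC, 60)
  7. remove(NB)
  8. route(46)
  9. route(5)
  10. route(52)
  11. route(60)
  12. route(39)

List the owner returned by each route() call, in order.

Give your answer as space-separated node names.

Answer: NB NB NC NC NC NC NC

Derivation:
Op 1: add NA@6 -> ring=[6:NA]
Op 2: add NB@32 -> ring=[6:NA,32:NB]
Op 3: remove NA -> ring=[32:NB]
Op 4: route key 16: smallest pos >= 16 is 32 -> NB
Op 5: route key 26: smallest pos >= 26 is 32 -> NB
Op 6: add NC@60 -> ring=[32:NB,60:NC]
Op 7: remove NB -> ring=[60:NC]
Op 8: route key 46: smallest pos >= 46 is 60 -> NC
Op 9: route key 5: smallest pos >= 5 is 60 -> NC
Op 10: route key 52: smallest pos >= 52 is 60 -> NC
Op 11: route key 60: smallest pos >= 60 is 60 -> NC
Op 12: route key 39: smallest pos >= 39 is 60 -> NC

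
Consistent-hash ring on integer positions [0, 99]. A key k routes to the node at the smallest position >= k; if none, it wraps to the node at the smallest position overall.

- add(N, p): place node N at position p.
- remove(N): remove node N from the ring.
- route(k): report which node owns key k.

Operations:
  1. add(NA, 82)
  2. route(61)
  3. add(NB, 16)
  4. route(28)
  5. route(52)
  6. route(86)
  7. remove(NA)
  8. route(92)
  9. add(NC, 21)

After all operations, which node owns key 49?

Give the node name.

Op 1: add NA@82 -> ring=[82:NA]
Op 2: route key 61: smallest pos >= 61 is 82 -> NA
Op 3: add NB@16 -> ring=[16:NB,82:NA]
Op 4: route key 28: smallest pos >= 28 is 82 -> NA
Op 5: route key 52: smallest pos >= 52 is 82 -> NA
Op 6: route key 86: none >= 86, wrap to smallest pos 16 -> NB
Op 7: remove NA -> ring=[16:NB]
Op 8: route key 92: none >= 92, wrap to smallest pos 16 -> NB
Op 9: add NC@21 -> ring=[16:NB,21:NC]
Final route key 49: none >= 49, wrap to smallest pos 16 -> NB

Answer: NB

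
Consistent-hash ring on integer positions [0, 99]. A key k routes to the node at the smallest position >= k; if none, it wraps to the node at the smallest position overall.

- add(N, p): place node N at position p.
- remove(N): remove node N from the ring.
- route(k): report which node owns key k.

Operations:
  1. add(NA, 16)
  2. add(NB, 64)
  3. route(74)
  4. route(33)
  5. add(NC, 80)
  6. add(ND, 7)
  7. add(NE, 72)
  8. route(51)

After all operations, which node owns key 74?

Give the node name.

Answer: NC

Derivation:
Op 1: add NA@16 -> ring=[16:NA]
Op 2: add NB@64 -> ring=[16:NA,64:NB]
Op 3: route key 74: none >= 74, wrap to smallest pos 16 -> NA
Op 4: route key 33: smallest pos >= 33 is 64 -> NB
Op 5: add NC@80 -> ring=[16:NA,64:NB,80:NC]
Op 6: add ND@7 -> ring=[7:ND,16:NA,64:NB,80:NC]
Op 7: add NE@72 -> ring=[7:ND,16:NA,64:NB,72:NE,80:NC]
Op 8: route key 51: smallest pos >= 51 is 64 -> NB
Final route key 74: smallest pos >= 74 is 80 -> NC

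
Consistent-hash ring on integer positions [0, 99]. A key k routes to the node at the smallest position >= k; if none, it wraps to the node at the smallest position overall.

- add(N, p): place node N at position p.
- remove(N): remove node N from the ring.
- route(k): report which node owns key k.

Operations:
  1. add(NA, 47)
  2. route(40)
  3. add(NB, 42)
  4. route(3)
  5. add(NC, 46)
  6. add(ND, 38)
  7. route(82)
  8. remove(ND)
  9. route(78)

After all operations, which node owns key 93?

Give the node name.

Answer: NB

Derivation:
Op 1: add NA@47 -> ring=[47:NA]
Op 2: route key 40: smallest pos >= 40 is 47 -> NA
Op 3: add NB@42 -> ring=[42:NB,47:NA]
Op 4: route key 3: smallest pos >= 3 is 42 -> NB
Op 5: add NC@46 -> ring=[42:NB,46:NC,47:NA]
Op 6: add ND@38 -> ring=[38:ND,42:NB,46:NC,47:NA]
Op 7: route key 82: none >= 82, wrap to smallest pos 38 -> ND
Op 8: remove ND -> ring=[42:NB,46:NC,47:NA]
Op 9: route key 78: none >= 78, wrap to smallest pos 42 -> NB
Final route key 93: none >= 93, wrap to smallest pos 42 -> NB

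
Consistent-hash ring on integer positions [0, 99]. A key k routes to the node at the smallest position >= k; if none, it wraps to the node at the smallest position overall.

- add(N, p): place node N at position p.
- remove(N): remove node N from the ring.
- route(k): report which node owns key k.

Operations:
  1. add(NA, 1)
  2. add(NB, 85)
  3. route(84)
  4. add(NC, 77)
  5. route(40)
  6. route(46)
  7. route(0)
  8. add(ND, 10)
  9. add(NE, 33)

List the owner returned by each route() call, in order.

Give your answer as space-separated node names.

Op 1: add NA@1 -> ring=[1:NA]
Op 2: add NB@85 -> ring=[1:NA,85:NB]
Op 3: route key 84: smallest pos >= 84 is 85 -> NB
Op 4: add NC@77 -> ring=[1:NA,77:NC,85:NB]
Op 5: route key 40: smallest pos >= 40 is 77 -> NC
Op 6: route key 46: smallest pos >= 46 is 77 -> NC
Op 7: route key 0: smallest pos >= 0 is 1 -> NA
Op 8: add ND@10 -> ring=[1:NA,10:ND,77:NC,85:NB]
Op 9: add NE@33 -> ring=[1:NA,10:ND,33:NE,77:NC,85:NB]

Answer: NB NC NC NA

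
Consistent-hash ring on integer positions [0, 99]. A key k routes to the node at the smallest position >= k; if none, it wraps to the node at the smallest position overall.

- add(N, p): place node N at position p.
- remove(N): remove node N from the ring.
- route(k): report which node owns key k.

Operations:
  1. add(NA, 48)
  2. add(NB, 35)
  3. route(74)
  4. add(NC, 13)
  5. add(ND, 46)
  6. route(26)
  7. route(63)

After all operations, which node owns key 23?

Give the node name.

Op 1: add NA@48 -> ring=[48:NA]
Op 2: add NB@35 -> ring=[35:NB,48:NA]
Op 3: route key 74: none >= 74, wrap to smallest pos 35 -> NB
Op 4: add NC@13 -> ring=[13:NC,35:NB,48:NA]
Op 5: add ND@46 -> ring=[13:NC,35:NB,46:ND,48:NA]
Op 6: route key 26: smallest pos >= 26 is 35 -> NB
Op 7: route key 63: none >= 63, wrap to smallest pos 13 -> NC
Final route key 23: smallest pos >= 23 is 35 -> NB

Answer: NB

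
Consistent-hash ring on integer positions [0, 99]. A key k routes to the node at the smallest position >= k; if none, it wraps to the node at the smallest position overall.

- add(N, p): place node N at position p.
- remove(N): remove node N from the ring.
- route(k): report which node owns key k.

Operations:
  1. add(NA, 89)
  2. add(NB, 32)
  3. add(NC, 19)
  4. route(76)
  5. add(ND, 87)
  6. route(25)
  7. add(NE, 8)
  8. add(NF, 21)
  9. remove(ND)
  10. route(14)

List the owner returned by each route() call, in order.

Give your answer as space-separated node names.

Answer: NA NB NC

Derivation:
Op 1: add NA@89 -> ring=[89:NA]
Op 2: add NB@32 -> ring=[32:NB,89:NA]
Op 3: add NC@19 -> ring=[19:NC,32:NB,89:NA]
Op 4: route key 76: smallest pos >= 76 is 89 -> NA
Op 5: add ND@87 -> ring=[19:NC,32:NB,87:ND,89:NA]
Op 6: route key 25: smallest pos >= 25 is 32 -> NB
Op 7: add NE@8 -> ring=[8:NE,19:NC,32:NB,87:ND,89:NA]
Op 8: add NF@21 -> ring=[8:NE,19:NC,21:NF,32:NB,87:ND,89:NA]
Op 9: remove ND -> ring=[8:NE,19:NC,21:NF,32:NB,89:NA]
Op 10: route key 14: smallest pos >= 14 is 19 -> NC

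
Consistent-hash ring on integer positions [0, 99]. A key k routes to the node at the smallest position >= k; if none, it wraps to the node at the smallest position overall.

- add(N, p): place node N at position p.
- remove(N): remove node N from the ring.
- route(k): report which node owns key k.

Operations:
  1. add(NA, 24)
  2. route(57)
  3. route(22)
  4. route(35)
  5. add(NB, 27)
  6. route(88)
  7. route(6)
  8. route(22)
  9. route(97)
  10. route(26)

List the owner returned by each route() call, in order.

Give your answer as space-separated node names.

Answer: NA NA NA NA NA NA NA NB

Derivation:
Op 1: add NA@24 -> ring=[24:NA]
Op 2: route key 57: none >= 57, wrap to smallest pos 24 -> NA
Op 3: route key 22: smallest pos >= 22 is 24 -> NA
Op 4: route key 35: none >= 35, wrap to smallest pos 24 -> NA
Op 5: add NB@27 -> ring=[24:NA,27:NB]
Op 6: route key 88: none >= 88, wrap to smallest pos 24 -> NA
Op 7: route key 6: smallest pos >= 6 is 24 -> NA
Op 8: route key 22: smallest pos >= 22 is 24 -> NA
Op 9: route key 97: none >= 97, wrap to smallest pos 24 -> NA
Op 10: route key 26: smallest pos >= 26 is 27 -> NB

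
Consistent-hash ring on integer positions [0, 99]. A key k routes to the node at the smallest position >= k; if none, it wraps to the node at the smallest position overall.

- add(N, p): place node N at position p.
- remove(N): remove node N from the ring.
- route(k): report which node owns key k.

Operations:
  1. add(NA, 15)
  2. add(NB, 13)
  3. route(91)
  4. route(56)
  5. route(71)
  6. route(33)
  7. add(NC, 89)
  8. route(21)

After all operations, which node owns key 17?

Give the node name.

Answer: NC

Derivation:
Op 1: add NA@15 -> ring=[15:NA]
Op 2: add NB@13 -> ring=[13:NB,15:NA]
Op 3: route key 91: none >= 91, wrap to smallest pos 13 -> NB
Op 4: route key 56: none >= 56, wrap to smallest pos 13 -> NB
Op 5: route key 71: none >= 71, wrap to smallest pos 13 -> NB
Op 6: route key 33: none >= 33, wrap to smallest pos 13 -> NB
Op 7: add NC@89 -> ring=[13:NB,15:NA,89:NC]
Op 8: route key 21: smallest pos >= 21 is 89 -> NC
Final route key 17: smallest pos >= 17 is 89 -> NC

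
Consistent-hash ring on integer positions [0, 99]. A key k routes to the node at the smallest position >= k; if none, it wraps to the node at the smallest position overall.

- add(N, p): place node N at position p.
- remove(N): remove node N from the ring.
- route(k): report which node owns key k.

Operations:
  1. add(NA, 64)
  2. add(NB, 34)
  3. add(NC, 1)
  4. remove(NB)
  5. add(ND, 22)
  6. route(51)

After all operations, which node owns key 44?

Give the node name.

Op 1: add NA@64 -> ring=[64:NA]
Op 2: add NB@34 -> ring=[34:NB,64:NA]
Op 3: add NC@1 -> ring=[1:NC,34:NB,64:NA]
Op 4: remove NB -> ring=[1:NC,64:NA]
Op 5: add ND@22 -> ring=[1:NC,22:ND,64:NA]
Op 6: route key 51: smallest pos >= 51 is 64 -> NA
Final route key 44: smallest pos >= 44 is 64 -> NA

Answer: NA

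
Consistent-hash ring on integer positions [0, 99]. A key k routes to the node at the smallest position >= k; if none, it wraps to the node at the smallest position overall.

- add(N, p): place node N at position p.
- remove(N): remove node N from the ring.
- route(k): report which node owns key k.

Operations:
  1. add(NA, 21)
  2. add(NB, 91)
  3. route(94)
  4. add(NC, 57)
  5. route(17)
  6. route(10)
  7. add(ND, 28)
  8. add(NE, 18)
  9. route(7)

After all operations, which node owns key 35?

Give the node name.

Answer: NC

Derivation:
Op 1: add NA@21 -> ring=[21:NA]
Op 2: add NB@91 -> ring=[21:NA,91:NB]
Op 3: route key 94: none >= 94, wrap to smallest pos 21 -> NA
Op 4: add NC@57 -> ring=[21:NA,57:NC,91:NB]
Op 5: route key 17: smallest pos >= 17 is 21 -> NA
Op 6: route key 10: smallest pos >= 10 is 21 -> NA
Op 7: add ND@28 -> ring=[21:NA,28:ND,57:NC,91:NB]
Op 8: add NE@18 -> ring=[18:NE,21:NA,28:ND,57:NC,91:NB]
Op 9: route key 7: smallest pos >= 7 is 18 -> NE
Final route key 35: smallest pos >= 35 is 57 -> NC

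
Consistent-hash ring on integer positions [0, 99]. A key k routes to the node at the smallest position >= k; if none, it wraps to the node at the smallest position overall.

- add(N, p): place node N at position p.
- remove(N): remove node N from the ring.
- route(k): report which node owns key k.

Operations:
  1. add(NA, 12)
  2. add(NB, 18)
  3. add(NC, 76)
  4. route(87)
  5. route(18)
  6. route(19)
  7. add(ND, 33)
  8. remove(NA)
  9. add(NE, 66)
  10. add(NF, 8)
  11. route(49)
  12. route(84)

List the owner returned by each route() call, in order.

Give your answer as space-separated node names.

Answer: NA NB NC NE NF

Derivation:
Op 1: add NA@12 -> ring=[12:NA]
Op 2: add NB@18 -> ring=[12:NA,18:NB]
Op 3: add NC@76 -> ring=[12:NA,18:NB,76:NC]
Op 4: route key 87: none >= 87, wrap to smallest pos 12 -> NA
Op 5: route key 18: smallest pos >= 18 is 18 -> NB
Op 6: route key 19: smallest pos >= 19 is 76 -> NC
Op 7: add ND@33 -> ring=[12:NA,18:NB,33:ND,76:NC]
Op 8: remove NA -> ring=[18:NB,33:ND,76:NC]
Op 9: add NE@66 -> ring=[18:NB,33:ND,66:NE,76:NC]
Op 10: add NF@8 -> ring=[8:NF,18:NB,33:ND,66:NE,76:NC]
Op 11: route key 49: smallest pos >= 49 is 66 -> NE
Op 12: route key 84: none >= 84, wrap to smallest pos 8 -> NF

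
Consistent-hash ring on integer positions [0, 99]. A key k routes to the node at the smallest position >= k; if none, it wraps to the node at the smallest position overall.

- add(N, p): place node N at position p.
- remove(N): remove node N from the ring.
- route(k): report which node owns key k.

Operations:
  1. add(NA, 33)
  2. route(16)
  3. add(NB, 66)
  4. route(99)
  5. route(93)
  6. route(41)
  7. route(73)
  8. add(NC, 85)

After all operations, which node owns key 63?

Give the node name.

Op 1: add NA@33 -> ring=[33:NA]
Op 2: route key 16: smallest pos >= 16 is 33 -> NA
Op 3: add NB@66 -> ring=[33:NA,66:NB]
Op 4: route key 99: none >= 99, wrap to smallest pos 33 -> NA
Op 5: route key 93: none >= 93, wrap to smallest pos 33 -> NA
Op 6: route key 41: smallest pos >= 41 is 66 -> NB
Op 7: route key 73: none >= 73, wrap to smallest pos 33 -> NA
Op 8: add NC@85 -> ring=[33:NA,66:NB,85:NC]
Final route key 63: smallest pos >= 63 is 66 -> NB

Answer: NB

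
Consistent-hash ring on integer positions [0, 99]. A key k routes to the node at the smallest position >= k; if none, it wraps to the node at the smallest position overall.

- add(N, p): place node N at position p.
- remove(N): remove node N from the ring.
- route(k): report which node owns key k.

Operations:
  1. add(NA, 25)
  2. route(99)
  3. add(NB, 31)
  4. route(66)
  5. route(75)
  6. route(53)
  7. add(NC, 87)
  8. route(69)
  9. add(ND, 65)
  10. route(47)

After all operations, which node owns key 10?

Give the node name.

Op 1: add NA@25 -> ring=[25:NA]
Op 2: route key 99: none >= 99, wrap to smallest pos 25 -> NA
Op 3: add NB@31 -> ring=[25:NA,31:NB]
Op 4: route key 66: none >= 66, wrap to smallest pos 25 -> NA
Op 5: route key 75: none >= 75, wrap to smallest pos 25 -> NA
Op 6: route key 53: none >= 53, wrap to smallest pos 25 -> NA
Op 7: add NC@87 -> ring=[25:NA,31:NB,87:NC]
Op 8: route key 69: smallest pos >= 69 is 87 -> NC
Op 9: add ND@65 -> ring=[25:NA,31:NB,65:ND,87:NC]
Op 10: route key 47: smallest pos >= 47 is 65 -> ND
Final route key 10: smallest pos >= 10 is 25 -> NA

Answer: NA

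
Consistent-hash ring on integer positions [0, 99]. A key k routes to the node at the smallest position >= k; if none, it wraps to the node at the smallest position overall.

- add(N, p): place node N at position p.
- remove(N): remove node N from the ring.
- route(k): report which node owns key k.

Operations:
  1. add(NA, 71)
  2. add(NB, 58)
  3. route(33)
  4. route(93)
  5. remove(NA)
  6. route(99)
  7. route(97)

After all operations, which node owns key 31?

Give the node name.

Answer: NB

Derivation:
Op 1: add NA@71 -> ring=[71:NA]
Op 2: add NB@58 -> ring=[58:NB,71:NA]
Op 3: route key 33: smallest pos >= 33 is 58 -> NB
Op 4: route key 93: none >= 93, wrap to smallest pos 58 -> NB
Op 5: remove NA -> ring=[58:NB]
Op 6: route key 99: none >= 99, wrap to smallest pos 58 -> NB
Op 7: route key 97: none >= 97, wrap to smallest pos 58 -> NB
Final route key 31: smallest pos >= 31 is 58 -> NB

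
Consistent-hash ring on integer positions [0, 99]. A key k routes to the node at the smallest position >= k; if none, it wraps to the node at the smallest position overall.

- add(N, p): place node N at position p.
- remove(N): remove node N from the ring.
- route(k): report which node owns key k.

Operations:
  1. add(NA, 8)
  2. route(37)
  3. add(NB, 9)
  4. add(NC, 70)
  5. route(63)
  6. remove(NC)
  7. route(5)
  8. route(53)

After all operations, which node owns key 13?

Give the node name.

Answer: NA

Derivation:
Op 1: add NA@8 -> ring=[8:NA]
Op 2: route key 37: none >= 37, wrap to smallest pos 8 -> NA
Op 3: add NB@9 -> ring=[8:NA,9:NB]
Op 4: add NC@70 -> ring=[8:NA,9:NB,70:NC]
Op 5: route key 63: smallest pos >= 63 is 70 -> NC
Op 6: remove NC -> ring=[8:NA,9:NB]
Op 7: route key 5: smallest pos >= 5 is 8 -> NA
Op 8: route key 53: none >= 53, wrap to smallest pos 8 -> NA
Final route key 13: none >= 13, wrap to smallest pos 8 -> NA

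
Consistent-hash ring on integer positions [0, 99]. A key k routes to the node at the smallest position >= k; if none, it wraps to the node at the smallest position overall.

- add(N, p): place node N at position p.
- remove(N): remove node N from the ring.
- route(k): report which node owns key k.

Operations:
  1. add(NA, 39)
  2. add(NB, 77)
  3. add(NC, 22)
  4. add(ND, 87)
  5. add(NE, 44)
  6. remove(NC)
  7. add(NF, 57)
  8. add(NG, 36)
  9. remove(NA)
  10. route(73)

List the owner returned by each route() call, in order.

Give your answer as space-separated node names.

Answer: NB

Derivation:
Op 1: add NA@39 -> ring=[39:NA]
Op 2: add NB@77 -> ring=[39:NA,77:NB]
Op 3: add NC@22 -> ring=[22:NC,39:NA,77:NB]
Op 4: add ND@87 -> ring=[22:NC,39:NA,77:NB,87:ND]
Op 5: add NE@44 -> ring=[22:NC,39:NA,44:NE,77:NB,87:ND]
Op 6: remove NC -> ring=[39:NA,44:NE,77:NB,87:ND]
Op 7: add NF@57 -> ring=[39:NA,44:NE,57:NF,77:NB,87:ND]
Op 8: add NG@36 -> ring=[36:NG,39:NA,44:NE,57:NF,77:NB,87:ND]
Op 9: remove NA -> ring=[36:NG,44:NE,57:NF,77:NB,87:ND]
Op 10: route key 73: smallest pos >= 73 is 77 -> NB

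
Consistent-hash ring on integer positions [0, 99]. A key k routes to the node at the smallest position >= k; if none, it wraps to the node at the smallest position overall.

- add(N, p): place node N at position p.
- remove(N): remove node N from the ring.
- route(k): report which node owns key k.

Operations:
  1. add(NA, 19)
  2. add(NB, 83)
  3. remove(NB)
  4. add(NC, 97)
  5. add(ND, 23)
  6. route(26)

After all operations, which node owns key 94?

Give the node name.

Answer: NC

Derivation:
Op 1: add NA@19 -> ring=[19:NA]
Op 2: add NB@83 -> ring=[19:NA,83:NB]
Op 3: remove NB -> ring=[19:NA]
Op 4: add NC@97 -> ring=[19:NA,97:NC]
Op 5: add ND@23 -> ring=[19:NA,23:ND,97:NC]
Op 6: route key 26: smallest pos >= 26 is 97 -> NC
Final route key 94: smallest pos >= 94 is 97 -> NC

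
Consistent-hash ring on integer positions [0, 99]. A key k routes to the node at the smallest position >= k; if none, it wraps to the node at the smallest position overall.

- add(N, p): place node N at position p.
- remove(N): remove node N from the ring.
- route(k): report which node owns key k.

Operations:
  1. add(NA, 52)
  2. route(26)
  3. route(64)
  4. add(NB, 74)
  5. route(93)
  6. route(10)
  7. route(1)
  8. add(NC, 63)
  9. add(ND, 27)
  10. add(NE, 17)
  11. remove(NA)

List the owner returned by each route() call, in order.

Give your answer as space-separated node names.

Op 1: add NA@52 -> ring=[52:NA]
Op 2: route key 26: smallest pos >= 26 is 52 -> NA
Op 3: route key 64: none >= 64, wrap to smallest pos 52 -> NA
Op 4: add NB@74 -> ring=[52:NA,74:NB]
Op 5: route key 93: none >= 93, wrap to smallest pos 52 -> NA
Op 6: route key 10: smallest pos >= 10 is 52 -> NA
Op 7: route key 1: smallest pos >= 1 is 52 -> NA
Op 8: add NC@63 -> ring=[52:NA,63:NC,74:NB]
Op 9: add ND@27 -> ring=[27:ND,52:NA,63:NC,74:NB]
Op 10: add NE@17 -> ring=[17:NE,27:ND,52:NA,63:NC,74:NB]
Op 11: remove NA -> ring=[17:NE,27:ND,63:NC,74:NB]

Answer: NA NA NA NA NA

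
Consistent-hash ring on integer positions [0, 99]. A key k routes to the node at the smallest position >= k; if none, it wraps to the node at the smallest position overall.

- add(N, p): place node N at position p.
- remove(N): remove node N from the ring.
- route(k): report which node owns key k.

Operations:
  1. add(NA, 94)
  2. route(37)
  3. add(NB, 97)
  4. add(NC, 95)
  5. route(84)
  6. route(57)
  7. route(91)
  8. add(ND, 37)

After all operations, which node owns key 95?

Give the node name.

Op 1: add NA@94 -> ring=[94:NA]
Op 2: route key 37: smallest pos >= 37 is 94 -> NA
Op 3: add NB@97 -> ring=[94:NA,97:NB]
Op 4: add NC@95 -> ring=[94:NA,95:NC,97:NB]
Op 5: route key 84: smallest pos >= 84 is 94 -> NA
Op 6: route key 57: smallest pos >= 57 is 94 -> NA
Op 7: route key 91: smallest pos >= 91 is 94 -> NA
Op 8: add ND@37 -> ring=[37:ND,94:NA,95:NC,97:NB]
Final route key 95: smallest pos >= 95 is 95 -> NC

Answer: NC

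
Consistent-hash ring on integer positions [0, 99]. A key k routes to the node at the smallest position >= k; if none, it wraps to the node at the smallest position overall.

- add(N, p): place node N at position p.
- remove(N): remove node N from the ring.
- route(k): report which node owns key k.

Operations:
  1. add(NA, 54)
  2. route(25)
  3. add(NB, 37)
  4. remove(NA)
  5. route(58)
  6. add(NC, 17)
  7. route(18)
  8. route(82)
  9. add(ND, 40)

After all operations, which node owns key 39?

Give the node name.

Op 1: add NA@54 -> ring=[54:NA]
Op 2: route key 25: smallest pos >= 25 is 54 -> NA
Op 3: add NB@37 -> ring=[37:NB,54:NA]
Op 4: remove NA -> ring=[37:NB]
Op 5: route key 58: none >= 58, wrap to smallest pos 37 -> NB
Op 6: add NC@17 -> ring=[17:NC,37:NB]
Op 7: route key 18: smallest pos >= 18 is 37 -> NB
Op 8: route key 82: none >= 82, wrap to smallest pos 17 -> NC
Op 9: add ND@40 -> ring=[17:NC,37:NB,40:ND]
Final route key 39: smallest pos >= 39 is 40 -> ND

Answer: ND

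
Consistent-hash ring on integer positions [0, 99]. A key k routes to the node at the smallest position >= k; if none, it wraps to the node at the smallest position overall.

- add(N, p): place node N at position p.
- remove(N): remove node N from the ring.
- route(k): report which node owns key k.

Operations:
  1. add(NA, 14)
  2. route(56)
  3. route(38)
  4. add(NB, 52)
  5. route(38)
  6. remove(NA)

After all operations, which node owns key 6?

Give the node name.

Answer: NB

Derivation:
Op 1: add NA@14 -> ring=[14:NA]
Op 2: route key 56: none >= 56, wrap to smallest pos 14 -> NA
Op 3: route key 38: none >= 38, wrap to smallest pos 14 -> NA
Op 4: add NB@52 -> ring=[14:NA,52:NB]
Op 5: route key 38: smallest pos >= 38 is 52 -> NB
Op 6: remove NA -> ring=[52:NB]
Final route key 6: smallest pos >= 6 is 52 -> NB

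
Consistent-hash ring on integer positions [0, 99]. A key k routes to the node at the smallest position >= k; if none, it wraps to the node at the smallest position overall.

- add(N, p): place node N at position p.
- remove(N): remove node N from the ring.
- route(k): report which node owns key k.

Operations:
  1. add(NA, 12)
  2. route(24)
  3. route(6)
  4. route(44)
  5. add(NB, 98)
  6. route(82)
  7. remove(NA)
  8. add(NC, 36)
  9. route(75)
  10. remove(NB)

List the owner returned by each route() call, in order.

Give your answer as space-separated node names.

Op 1: add NA@12 -> ring=[12:NA]
Op 2: route key 24: none >= 24, wrap to smallest pos 12 -> NA
Op 3: route key 6: smallest pos >= 6 is 12 -> NA
Op 4: route key 44: none >= 44, wrap to smallest pos 12 -> NA
Op 5: add NB@98 -> ring=[12:NA,98:NB]
Op 6: route key 82: smallest pos >= 82 is 98 -> NB
Op 7: remove NA -> ring=[98:NB]
Op 8: add NC@36 -> ring=[36:NC,98:NB]
Op 9: route key 75: smallest pos >= 75 is 98 -> NB
Op 10: remove NB -> ring=[36:NC]

Answer: NA NA NA NB NB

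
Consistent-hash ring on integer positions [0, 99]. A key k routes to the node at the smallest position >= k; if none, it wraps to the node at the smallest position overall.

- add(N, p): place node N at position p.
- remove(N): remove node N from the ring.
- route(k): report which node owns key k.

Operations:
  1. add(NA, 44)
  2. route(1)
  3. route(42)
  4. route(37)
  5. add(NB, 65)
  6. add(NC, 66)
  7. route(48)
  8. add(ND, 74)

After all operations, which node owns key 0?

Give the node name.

Answer: NA

Derivation:
Op 1: add NA@44 -> ring=[44:NA]
Op 2: route key 1: smallest pos >= 1 is 44 -> NA
Op 3: route key 42: smallest pos >= 42 is 44 -> NA
Op 4: route key 37: smallest pos >= 37 is 44 -> NA
Op 5: add NB@65 -> ring=[44:NA,65:NB]
Op 6: add NC@66 -> ring=[44:NA,65:NB,66:NC]
Op 7: route key 48: smallest pos >= 48 is 65 -> NB
Op 8: add ND@74 -> ring=[44:NA,65:NB,66:NC,74:ND]
Final route key 0: smallest pos >= 0 is 44 -> NA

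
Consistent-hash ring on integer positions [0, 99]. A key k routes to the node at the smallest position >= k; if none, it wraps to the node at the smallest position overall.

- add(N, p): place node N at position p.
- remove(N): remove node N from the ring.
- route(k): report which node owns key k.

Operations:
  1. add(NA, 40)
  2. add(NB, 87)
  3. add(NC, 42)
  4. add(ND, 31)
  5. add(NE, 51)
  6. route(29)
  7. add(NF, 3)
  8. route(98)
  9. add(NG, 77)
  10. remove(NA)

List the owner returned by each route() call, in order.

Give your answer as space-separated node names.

Answer: ND NF

Derivation:
Op 1: add NA@40 -> ring=[40:NA]
Op 2: add NB@87 -> ring=[40:NA,87:NB]
Op 3: add NC@42 -> ring=[40:NA,42:NC,87:NB]
Op 4: add ND@31 -> ring=[31:ND,40:NA,42:NC,87:NB]
Op 5: add NE@51 -> ring=[31:ND,40:NA,42:NC,51:NE,87:NB]
Op 6: route key 29: smallest pos >= 29 is 31 -> ND
Op 7: add NF@3 -> ring=[3:NF,31:ND,40:NA,42:NC,51:NE,87:NB]
Op 8: route key 98: none >= 98, wrap to smallest pos 3 -> NF
Op 9: add NG@77 -> ring=[3:NF,31:ND,40:NA,42:NC,51:NE,77:NG,87:NB]
Op 10: remove NA -> ring=[3:NF,31:ND,42:NC,51:NE,77:NG,87:NB]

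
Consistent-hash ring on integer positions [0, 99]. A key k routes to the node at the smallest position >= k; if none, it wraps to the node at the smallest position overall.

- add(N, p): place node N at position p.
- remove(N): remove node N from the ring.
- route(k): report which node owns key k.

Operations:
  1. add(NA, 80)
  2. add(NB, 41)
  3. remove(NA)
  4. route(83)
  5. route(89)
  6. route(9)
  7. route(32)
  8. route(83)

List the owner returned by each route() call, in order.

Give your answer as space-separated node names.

Answer: NB NB NB NB NB

Derivation:
Op 1: add NA@80 -> ring=[80:NA]
Op 2: add NB@41 -> ring=[41:NB,80:NA]
Op 3: remove NA -> ring=[41:NB]
Op 4: route key 83: none >= 83, wrap to smallest pos 41 -> NB
Op 5: route key 89: none >= 89, wrap to smallest pos 41 -> NB
Op 6: route key 9: smallest pos >= 9 is 41 -> NB
Op 7: route key 32: smallest pos >= 32 is 41 -> NB
Op 8: route key 83: none >= 83, wrap to smallest pos 41 -> NB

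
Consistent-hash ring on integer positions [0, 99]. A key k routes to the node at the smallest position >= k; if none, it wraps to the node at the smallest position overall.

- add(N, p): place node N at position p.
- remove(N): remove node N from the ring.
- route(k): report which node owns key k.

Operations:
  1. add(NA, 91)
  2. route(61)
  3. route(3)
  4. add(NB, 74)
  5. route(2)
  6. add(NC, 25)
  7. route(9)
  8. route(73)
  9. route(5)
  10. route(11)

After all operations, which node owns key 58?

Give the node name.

Op 1: add NA@91 -> ring=[91:NA]
Op 2: route key 61: smallest pos >= 61 is 91 -> NA
Op 3: route key 3: smallest pos >= 3 is 91 -> NA
Op 4: add NB@74 -> ring=[74:NB,91:NA]
Op 5: route key 2: smallest pos >= 2 is 74 -> NB
Op 6: add NC@25 -> ring=[25:NC,74:NB,91:NA]
Op 7: route key 9: smallest pos >= 9 is 25 -> NC
Op 8: route key 73: smallest pos >= 73 is 74 -> NB
Op 9: route key 5: smallest pos >= 5 is 25 -> NC
Op 10: route key 11: smallest pos >= 11 is 25 -> NC
Final route key 58: smallest pos >= 58 is 74 -> NB

Answer: NB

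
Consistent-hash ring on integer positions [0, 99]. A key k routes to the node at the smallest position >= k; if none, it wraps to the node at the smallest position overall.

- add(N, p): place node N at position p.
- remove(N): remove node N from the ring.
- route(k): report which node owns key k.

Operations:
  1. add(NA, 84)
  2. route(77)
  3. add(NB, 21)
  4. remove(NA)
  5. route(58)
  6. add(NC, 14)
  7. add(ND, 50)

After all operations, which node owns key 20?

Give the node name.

Op 1: add NA@84 -> ring=[84:NA]
Op 2: route key 77: smallest pos >= 77 is 84 -> NA
Op 3: add NB@21 -> ring=[21:NB,84:NA]
Op 4: remove NA -> ring=[21:NB]
Op 5: route key 58: none >= 58, wrap to smallest pos 21 -> NB
Op 6: add NC@14 -> ring=[14:NC,21:NB]
Op 7: add ND@50 -> ring=[14:NC,21:NB,50:ND]
Final route key 20: smallest pos >= 20 is 21 -> NB

Answer: NB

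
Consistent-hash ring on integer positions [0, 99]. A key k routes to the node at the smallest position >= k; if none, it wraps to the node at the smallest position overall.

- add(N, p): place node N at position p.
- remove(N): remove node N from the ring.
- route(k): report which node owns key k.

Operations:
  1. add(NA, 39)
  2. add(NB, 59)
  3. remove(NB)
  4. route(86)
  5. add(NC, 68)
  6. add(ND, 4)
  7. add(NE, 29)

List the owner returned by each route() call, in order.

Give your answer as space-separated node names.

Op 1: add NA@39 -> ring=[39:NA]
Op 2: add NB@59 -> ring=[39:NA,59:NB]
Op 3: remove NB -> ring=[39:NA]
Op 4: route key 86: none >= 86, wrap to smallest pos 39 -> NA
Op 5: add NC@68 -> ring=[39:NA,68:NC]
Op 6: add ND@4 -> ring=[4:ND,39:NA,68:NC]
Op 7: add NE@29 -> ring=[4:ND,29:NE,39:NA,68:NC]

Answer: NA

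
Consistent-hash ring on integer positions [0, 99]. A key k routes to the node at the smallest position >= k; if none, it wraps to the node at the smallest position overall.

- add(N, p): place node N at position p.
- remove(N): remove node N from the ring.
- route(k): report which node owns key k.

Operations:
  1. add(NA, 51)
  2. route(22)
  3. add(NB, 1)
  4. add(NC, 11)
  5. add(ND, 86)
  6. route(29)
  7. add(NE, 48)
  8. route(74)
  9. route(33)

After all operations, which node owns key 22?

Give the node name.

Answer: NE

Derivation:
Op 1: add NA@51 -> ring=[51:NA]
Op 2: route key 22: smallest pos >= 22 is 51 -> NA
Op 3: add NB@1 -> ring=[1:NB,51:NA]
Op 4: add NC@11 -> ring=[1:NB,11:NC,51:NA]
Op 5: add ND@86 -> ring=[1:NB,11:NC,51:NA,86:ND]
Op 6: route key 29: smallest pos >= 29 is 51 -> NA
Op 7: add NE@48 -> ring=[1:NB,11:NC,48:NE,51:NA,86:ND]
Op 8: route key 74: smallest pos >= 74 is 86 -> ND
Op 9: route key 33: smallest pos >= 33 is 48 -> NE
Final route key 22: smallest pos >= 22 is 48 -> NE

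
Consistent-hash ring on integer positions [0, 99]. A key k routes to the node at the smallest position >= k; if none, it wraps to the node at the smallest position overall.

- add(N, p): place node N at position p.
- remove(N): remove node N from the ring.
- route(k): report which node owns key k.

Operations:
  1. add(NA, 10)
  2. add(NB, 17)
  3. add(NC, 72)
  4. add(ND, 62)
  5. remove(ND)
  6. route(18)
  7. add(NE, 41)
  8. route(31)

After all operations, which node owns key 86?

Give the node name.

Answer: NA

Derivation:
Op 1: add NA@10 -> ring=[10:NA]
Op 2: add NB@17 -> ring=[10:NA,17:NB]
Op 3: add NC@72 -> ring=[10:NA,17:NB,72:NC]
Op 4: add ND@62 -> ring=[10:NA,17:NB,62:ND,72:NC]
Op 5: remove ND -> ring=[10:NA,17:NB,72:NC]
Op 6: route key 18: smallest pos >= 18 is 72 -> NC
Op 7: add NE@41 -> ring=[10:NA,17:NB,41:NE,72:NC]
Op 8: route key 31: smallest pos >= 31 is 41 -> NE
Final route key 86: none >= 86, wrap to smallest pos 10 -> NA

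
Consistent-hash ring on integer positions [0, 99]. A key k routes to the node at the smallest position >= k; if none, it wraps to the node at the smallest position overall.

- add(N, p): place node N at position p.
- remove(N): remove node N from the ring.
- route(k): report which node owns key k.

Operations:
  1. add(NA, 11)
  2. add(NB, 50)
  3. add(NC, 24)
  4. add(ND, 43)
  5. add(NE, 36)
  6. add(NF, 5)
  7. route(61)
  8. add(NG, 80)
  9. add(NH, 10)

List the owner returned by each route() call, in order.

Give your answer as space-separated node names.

Answer: NF

Derivation:
Op 1: add NA@11 -> ring=[11:NA]
Op 2: add NB@50 -> ring=[11:NA,50:NB]
Op 3: add NC@24 -> ring=[11:NA,24:NC,50:NB]
Op 4: add ND@43 -> ring=[11:NA,24:NC,43:ND,50:NB]
Op 5: add NE@36 -> ring=[11:NA,24:NC,36:NE,43:ND,50:NB]
Op 6: add NF@5 -> ring=[5:NF,11:NA,24:NC,36:NE,43:ND,50:NB]
Op 7: route key 61: none >= 61, wrap to smallest pos 5 -> NF
Op 8: add NG@80 -> ring=[5:NF,11:NA,24:NC,36:NE,43:ND,50:NB,80:NG]
Op 9: add NH@10 -> ring=[5:NF,10:NH,11:NA,24:NC,36:NE,43:ND,50:NB,80:NG]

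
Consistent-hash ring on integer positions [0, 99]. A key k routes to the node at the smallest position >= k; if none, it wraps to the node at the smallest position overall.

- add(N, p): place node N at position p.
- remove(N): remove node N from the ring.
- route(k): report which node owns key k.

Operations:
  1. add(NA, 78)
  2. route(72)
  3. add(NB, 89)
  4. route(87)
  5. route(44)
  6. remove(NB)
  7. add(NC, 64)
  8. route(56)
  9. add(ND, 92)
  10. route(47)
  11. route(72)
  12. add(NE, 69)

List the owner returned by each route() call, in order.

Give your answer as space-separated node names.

Answer: NA NB NA NC NC NA

Derivation:
Op 1: add NA@78 -> ring=[78:NA]
Op 2: route key 72: smallest pos >= 72 is 78 -> NA
Op 3: add NB@89 -> ring=[78:NA,89:NB]
Op 4: route key 87: smallest pos >= 87 is 89 -> NB
Op 5: route key 44: smallest pos >= 44 is 78 -> NA
Op 6: remove NB -> ring=[78:NA]
Op 7: add NC@64 -> ring=[64:NC,78:NA]
Op 8: route key 56: smallest pos >= 56 is 64 -> NC
Op 9: add ND@92 -> ring=[64:NC,78:NA,92:ND]
Op 10: route key 47: smallest pos >= 47 is 64 -> NC
Op 11: route key 72: smallest pos >= 72 is 78 -> NA
Op 12: add NE@69 -> ring=[64:NC,69:NE,78:NA,92:ND]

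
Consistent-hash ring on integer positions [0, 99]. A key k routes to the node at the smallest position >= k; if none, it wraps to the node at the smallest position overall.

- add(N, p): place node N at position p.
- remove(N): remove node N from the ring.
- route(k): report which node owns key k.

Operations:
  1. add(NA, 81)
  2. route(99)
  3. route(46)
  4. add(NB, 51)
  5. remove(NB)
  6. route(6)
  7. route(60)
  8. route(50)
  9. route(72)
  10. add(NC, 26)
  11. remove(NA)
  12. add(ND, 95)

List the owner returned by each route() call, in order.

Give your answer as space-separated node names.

Answer: NA NA NA NA NA NA

Derivation:
Op 1: add NA@81 -> ring=[81:NA]
Op 2: route key 99: none >= 99, wrap to smallest pos 81 -> NA
Op 3: route key 46: smallest pos >= 46 is 81 -> NA
Op 4: add NB@51 -> ring=[51:NB,81:NA]
Op 5: remove NB -> ring=[81:NA]
Op 6: route key 6: smallest pos >= 6 is 81 -> NA
Op 7: route key 60: smallest pos >= 60 is 81 -> NA
Op 8: route key 50: smallest pos >= 50 is 81 -> NA
Op 9: route key 72: smallest pos >= 72 is 81 -> NA
Op 10: add NC@26 -> ring=[26:NC,81:NA]
Op 11: remove NA -> ring=[26:NC]
Op 12: add ND@95 -> ring=[26:NC,95:ND]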